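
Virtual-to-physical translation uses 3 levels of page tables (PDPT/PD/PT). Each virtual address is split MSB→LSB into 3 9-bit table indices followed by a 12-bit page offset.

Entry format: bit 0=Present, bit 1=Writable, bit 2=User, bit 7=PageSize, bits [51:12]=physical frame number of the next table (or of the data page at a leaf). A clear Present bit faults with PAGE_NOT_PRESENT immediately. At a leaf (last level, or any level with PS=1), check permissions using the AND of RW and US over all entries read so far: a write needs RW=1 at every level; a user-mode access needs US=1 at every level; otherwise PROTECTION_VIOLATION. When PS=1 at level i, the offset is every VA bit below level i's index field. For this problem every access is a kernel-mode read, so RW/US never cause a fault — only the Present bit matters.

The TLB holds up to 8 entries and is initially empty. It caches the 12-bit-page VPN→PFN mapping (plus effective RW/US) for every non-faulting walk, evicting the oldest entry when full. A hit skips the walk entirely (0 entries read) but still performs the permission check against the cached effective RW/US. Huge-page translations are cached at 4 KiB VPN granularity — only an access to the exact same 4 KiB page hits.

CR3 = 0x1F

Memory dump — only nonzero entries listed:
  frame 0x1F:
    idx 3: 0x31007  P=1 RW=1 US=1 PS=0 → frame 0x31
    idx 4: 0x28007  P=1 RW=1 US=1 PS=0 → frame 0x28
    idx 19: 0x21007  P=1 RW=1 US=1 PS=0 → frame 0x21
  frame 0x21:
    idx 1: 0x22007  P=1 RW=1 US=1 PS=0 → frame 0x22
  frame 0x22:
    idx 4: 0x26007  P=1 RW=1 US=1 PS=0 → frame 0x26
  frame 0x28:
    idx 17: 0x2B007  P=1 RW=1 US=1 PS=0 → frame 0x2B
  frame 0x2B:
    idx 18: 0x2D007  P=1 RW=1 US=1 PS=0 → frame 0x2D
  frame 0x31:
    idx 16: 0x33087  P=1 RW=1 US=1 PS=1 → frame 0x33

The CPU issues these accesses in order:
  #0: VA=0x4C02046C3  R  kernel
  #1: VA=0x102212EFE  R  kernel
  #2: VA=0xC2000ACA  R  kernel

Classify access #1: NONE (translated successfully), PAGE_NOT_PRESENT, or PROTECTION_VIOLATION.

Per-access translation:
#0 VA=0x4C02046C3 (r,kernel):
  L0: frame=0x1F idx=19 entry=0x21007 [P=1 RW=1 US=1 PS=0]
  L1: frame=0x21 idx=1 entry=0x22007 [P=1 RW=1 US=1 PS=0]
  L2: frame=0x22 idx=4 entry=0x26007 [P=1 RW=1 US=1 PS=0]
  ✓ 0x266C3  — 3 lookups
#1 VA=0x102212EFE (r,kernel):
  L0: frame=0x1F idx=4 entry=0x28007 [P=1 RW=1 US=1 PS=0]
  L1: frame=0x28 idx=17 entry=0x2B007 [P=1 RW=1 US=1 PS=0]
  L2: frame=0x2B idx=18 entry=0x2D007 [P=1 RW=1 US=1 PS=0]
  ✓ 0x2DEFE  — 3 lookups
#2 VA=0xC2000ACA (r,kernel):
  L0: frame=0x1F idx=3 entry=0x31007 [P=1 RW=1 US=1 PS=0]
  L1: frame=0x31 idx=16 entry=0x33087 [P=1 RW=1 US=1 PS=1]
  ✓ 0x33ACA (huge @L1)  — 2 lookups

Access #1 fault: NONE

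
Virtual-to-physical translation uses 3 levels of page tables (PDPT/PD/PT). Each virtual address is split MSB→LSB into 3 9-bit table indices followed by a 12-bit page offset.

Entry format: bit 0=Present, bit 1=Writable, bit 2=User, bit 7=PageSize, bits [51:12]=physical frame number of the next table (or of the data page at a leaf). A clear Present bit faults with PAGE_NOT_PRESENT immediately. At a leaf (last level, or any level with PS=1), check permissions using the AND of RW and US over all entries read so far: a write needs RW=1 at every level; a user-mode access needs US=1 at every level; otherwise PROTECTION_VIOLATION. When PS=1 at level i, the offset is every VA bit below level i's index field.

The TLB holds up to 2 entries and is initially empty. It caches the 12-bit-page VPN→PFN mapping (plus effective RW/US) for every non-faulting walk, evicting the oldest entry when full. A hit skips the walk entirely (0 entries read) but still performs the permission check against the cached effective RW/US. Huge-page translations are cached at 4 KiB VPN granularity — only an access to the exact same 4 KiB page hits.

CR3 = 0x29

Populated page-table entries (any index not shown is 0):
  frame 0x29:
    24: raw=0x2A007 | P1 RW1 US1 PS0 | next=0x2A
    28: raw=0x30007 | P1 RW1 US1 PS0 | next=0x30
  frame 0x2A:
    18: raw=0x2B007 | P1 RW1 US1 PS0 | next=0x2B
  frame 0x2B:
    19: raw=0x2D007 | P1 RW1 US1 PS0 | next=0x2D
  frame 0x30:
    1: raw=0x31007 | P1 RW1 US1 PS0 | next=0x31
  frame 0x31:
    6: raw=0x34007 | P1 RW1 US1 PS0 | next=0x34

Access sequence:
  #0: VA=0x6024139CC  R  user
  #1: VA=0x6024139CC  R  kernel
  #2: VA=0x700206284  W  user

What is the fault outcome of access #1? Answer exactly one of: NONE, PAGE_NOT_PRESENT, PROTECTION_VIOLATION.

Walk each access:
#0 VA=0x6024139CC (r,user):
  [0] read 0x29 idx=24: raw=0x2A007 flags P=1 W=1 U=1 S=0
  [1] read 0x2A idx=18: raw=0x2B007 flags P=1 W=1 U=1 S=0
  [2] read 0x2B idx=19: raw=0x2D007 flags P=1 W=1 U=1 S=0
  → PA=0x2D9CC  (3 entries read)
#1 VA=0x6024139CC (r,kernel):
  TLB hit vpn=0x602413 → PA=0x2D9CC
#2 VA=0x700206284 (w,user):
  [0] read 0x29 idx=28: raw=0x30007 flags P=1 W=1 U=1 S=0
  [1] read 0x30 idx=1: raw=0x31007 flags P=1 W=1 U=1 S=0
  [2] read 0x31 idx=6: raw=0x34007 flags P=1 W=1 U=1 S=0
  → PA=0x34284  (3 entries read)

Access #1 fault: NONE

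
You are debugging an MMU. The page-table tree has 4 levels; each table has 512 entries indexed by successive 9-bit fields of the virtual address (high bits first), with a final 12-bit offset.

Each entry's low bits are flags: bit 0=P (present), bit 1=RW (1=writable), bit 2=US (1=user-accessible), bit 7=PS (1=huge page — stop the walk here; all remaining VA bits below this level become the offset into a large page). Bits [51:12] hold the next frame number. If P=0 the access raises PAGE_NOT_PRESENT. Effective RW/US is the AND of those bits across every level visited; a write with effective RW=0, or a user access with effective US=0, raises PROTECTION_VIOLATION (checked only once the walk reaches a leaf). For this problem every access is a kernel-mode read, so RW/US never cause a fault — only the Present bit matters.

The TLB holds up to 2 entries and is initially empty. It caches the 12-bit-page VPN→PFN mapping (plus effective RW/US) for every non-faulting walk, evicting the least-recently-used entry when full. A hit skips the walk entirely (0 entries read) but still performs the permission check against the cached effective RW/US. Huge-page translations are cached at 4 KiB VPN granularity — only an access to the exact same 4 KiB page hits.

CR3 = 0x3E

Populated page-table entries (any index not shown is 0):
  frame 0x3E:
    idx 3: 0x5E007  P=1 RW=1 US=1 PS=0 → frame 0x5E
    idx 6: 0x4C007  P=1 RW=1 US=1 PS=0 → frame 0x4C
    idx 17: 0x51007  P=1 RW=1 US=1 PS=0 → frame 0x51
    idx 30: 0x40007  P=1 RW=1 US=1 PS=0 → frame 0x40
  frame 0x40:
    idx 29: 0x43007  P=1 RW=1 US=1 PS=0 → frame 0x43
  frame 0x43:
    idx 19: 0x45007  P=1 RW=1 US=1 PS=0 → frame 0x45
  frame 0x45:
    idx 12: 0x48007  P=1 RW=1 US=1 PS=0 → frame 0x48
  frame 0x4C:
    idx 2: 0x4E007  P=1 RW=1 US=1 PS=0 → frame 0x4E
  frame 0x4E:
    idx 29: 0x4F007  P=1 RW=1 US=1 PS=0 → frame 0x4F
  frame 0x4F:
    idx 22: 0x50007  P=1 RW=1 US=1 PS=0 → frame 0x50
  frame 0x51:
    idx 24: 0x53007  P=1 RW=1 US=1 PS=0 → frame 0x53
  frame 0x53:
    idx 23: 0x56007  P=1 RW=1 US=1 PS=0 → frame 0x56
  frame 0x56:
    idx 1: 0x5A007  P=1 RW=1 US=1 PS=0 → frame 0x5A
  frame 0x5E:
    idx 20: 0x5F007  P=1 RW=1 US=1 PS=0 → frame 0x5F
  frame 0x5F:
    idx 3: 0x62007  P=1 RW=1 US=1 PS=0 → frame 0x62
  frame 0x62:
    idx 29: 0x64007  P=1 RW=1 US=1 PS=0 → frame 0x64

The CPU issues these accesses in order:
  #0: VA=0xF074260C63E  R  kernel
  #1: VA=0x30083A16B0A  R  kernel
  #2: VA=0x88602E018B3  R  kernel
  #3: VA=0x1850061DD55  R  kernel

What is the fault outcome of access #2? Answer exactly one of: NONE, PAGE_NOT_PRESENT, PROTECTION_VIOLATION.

Walk each access:
#0 VA=0xF074260C63E (r,kernel):
  lvl0: tbl 0x3E, slot 30 ⇒ 0x40007 (P1/RW1/US1/PS0)
  lvl1: tbl 0x40, slot 29 ⇒ 0x43007 (P1/RW1/US1/PS0)
  lvl2: tbl 0x43, slot 19 ⇒ 0x45007 (P1/RW1/US1/PS0)
  lvl3: tbl 0x45, slot 12 ⇒ 0x48007 (P1/RW1/US1/PS0)
  → PA=0x4863E  (4 entries read)
#1 VA=0x30083A16B0A (r,kernel):
  lvl0: tbl 0x3E, slot 6 ⇒ 0x4C007 (P1/RW1/US1/PS0)
  lvl1: tbl 0x4C, slot 2 ⇒ 0x4E007 (P1/RW1/US1/PS0)
  lvl2: tbl 0x4E, slot 29 ⇒ 0x4F007 (P1/RW1/US1/PS0)
  lvl3: tbl 0x4F, slot 22 ⇒ 0x50007 (P1/RW1/US1/PS0)
  → PA=0x50B0A  (4 entries read)
#2 VA=0x88602E018B3 (r,kernel):
  lvl0: tbl 0x3E, slot 17 ⇒ 0x51007 (P1/RW1/US1/PS0)
  lvl1: tbl 0x51, slot 24 ⇒ 0x53007 (P1/RW1/US1/PS0)
  lvl2: tbl 0x53, slot 23 ⇒ 0x56007 (P1/RW1/US1/PS0)
  lvl3: tbl 0x56, slot 1 ⇒ 0x5A007 (P1/RW1/US1/PS0)
  → PA=0x5A8B3  (4 entries read)
#3 VA=0x1850061DD55 (r,kernel):
  lvl0: tbl 0x3E, slot 3 ⇒ 0x5E007 (P1/RW1/US1/PS0)
  lvl1: tbl 0x5E, slot 20 ⇒ 0x5F007 (P1/RW1/US1/PS0)
  lvl2: tbl 0x5F, slot 3 ⇒ 0x62007 (P1/RW1/US1/PS0)
  lvl3: tbl 0x62, slot 29 ⇒ 0x64007 (P1/RW1/US1/PS0)
  → PA=0x64D55  (4 entries read)

Access #2 fault: NONE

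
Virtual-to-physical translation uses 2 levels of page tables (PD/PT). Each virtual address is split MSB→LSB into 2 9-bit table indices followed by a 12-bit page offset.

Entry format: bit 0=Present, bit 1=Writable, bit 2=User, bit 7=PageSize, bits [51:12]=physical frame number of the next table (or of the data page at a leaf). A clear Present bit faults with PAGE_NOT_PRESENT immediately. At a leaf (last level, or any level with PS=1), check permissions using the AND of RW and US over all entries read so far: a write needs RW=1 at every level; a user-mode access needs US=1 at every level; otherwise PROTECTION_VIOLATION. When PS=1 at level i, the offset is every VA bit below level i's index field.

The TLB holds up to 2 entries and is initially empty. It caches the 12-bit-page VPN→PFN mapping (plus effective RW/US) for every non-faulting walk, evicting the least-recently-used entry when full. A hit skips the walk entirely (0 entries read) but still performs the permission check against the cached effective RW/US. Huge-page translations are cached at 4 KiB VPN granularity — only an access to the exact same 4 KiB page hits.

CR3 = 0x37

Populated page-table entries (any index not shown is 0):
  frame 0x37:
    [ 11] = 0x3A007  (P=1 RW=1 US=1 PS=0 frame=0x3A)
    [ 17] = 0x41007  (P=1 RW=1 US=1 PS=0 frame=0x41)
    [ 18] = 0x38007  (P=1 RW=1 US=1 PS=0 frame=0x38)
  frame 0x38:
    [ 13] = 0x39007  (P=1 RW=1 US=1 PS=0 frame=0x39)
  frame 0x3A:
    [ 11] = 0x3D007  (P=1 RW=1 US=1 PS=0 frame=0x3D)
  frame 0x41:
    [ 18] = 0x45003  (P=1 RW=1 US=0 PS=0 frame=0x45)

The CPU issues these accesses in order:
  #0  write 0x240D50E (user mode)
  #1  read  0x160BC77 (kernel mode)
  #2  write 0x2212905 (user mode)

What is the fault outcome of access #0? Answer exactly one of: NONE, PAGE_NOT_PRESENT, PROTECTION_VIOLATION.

Per-access translation:
#0 VA=0x240D50E (w,user):
  L0: frame=0x37 idx=18 entry=0x38007 [P=1 RW=1 US=1 PS=0]
  L1: frame=0x38 idx=13 entry=0x39007 [P=1 RW=1 US=1 PS=0]
  ✓ 0x3950E  — 2 lookups
#1 VA=0x160BC77 (r,kernel):
  L0: frame=0x37 idx=11 entry=0x3A007 [P=1 RW=1 US=1 PS=0]
  L1: frame=0x3A idx=11 entry=0x3D007 [P=1 RW=1 US=1 PS=0]
  ✓ 0x3DC77  — 2 lookups
#2 VA=0x2212905 (w,user):
  L0: frame=0x37 idx=17 entry=0x41007 [P=1 RW=1 US=1 PS=0]
  L1: frame=0x41 idx=18 entry=0x45003 [P=1 RW=1 US=0 PS=0]
  ⇒ fault: PROTECTION_VIOLATION  — 2 lookups

Access #0 fault: NONE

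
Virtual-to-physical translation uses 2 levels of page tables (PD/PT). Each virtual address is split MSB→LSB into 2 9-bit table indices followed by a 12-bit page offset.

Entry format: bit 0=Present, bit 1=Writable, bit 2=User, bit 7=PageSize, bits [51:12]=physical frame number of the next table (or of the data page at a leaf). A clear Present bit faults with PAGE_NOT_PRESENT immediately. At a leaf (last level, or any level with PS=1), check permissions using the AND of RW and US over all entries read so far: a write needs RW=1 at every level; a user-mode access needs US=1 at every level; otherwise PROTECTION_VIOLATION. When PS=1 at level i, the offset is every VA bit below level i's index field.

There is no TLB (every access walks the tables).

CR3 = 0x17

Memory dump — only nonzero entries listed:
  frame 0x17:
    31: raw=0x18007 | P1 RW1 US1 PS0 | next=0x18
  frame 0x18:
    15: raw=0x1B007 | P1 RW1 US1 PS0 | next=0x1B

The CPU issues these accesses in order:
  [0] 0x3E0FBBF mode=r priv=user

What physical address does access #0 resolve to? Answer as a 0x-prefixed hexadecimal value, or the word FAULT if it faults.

Trace:
#0 VA=0x3E0FBBF (r,user):
  L0: frame=0x17 idx=31 entry=0x18007 [P=1 RW=1 US=1 PS=0]
  L1: frame=0x18 idx=15 entry=0x1B007 [P=1 RW=1 US=1 PS=0]
  ✓ 0x1BBBF  — 2 lookups

Access #0 PA: 0x1BBBF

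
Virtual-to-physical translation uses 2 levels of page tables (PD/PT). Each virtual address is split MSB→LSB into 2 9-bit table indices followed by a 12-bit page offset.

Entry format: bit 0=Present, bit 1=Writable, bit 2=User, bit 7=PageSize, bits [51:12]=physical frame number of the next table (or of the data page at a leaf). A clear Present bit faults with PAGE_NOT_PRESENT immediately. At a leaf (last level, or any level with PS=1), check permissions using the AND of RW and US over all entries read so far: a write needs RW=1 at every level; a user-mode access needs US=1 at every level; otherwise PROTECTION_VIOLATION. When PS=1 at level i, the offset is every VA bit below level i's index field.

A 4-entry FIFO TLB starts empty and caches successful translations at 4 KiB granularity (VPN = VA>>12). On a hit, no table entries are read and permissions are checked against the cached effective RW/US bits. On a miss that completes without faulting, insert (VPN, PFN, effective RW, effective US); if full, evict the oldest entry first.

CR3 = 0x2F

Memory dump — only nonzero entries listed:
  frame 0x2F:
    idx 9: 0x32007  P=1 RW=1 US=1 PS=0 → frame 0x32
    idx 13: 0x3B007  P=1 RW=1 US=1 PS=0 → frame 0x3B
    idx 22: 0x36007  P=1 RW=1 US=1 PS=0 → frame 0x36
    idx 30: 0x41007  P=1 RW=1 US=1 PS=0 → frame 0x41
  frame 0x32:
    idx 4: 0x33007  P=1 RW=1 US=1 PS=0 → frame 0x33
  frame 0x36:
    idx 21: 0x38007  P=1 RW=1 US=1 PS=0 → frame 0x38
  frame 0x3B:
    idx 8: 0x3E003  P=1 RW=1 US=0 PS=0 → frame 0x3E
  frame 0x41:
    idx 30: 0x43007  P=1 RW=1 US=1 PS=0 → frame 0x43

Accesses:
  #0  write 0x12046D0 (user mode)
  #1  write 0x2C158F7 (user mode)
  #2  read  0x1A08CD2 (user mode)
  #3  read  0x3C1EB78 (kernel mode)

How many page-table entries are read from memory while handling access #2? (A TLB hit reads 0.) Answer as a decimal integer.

Trace:
#0 VA=0x12046D0 (w,user):
  L0: frame=0x2F idx=9 entry=0x32007 [P=1 RW=1 US=1 PS=0]
  L1: frame=0x32 idx=4 entry=0x33007 [P=1 RW=1 US=1 PS=0]
  ✓ 0x336D0  — 2 lookups
#1 VA=0x2C158F7 (w,user):
  L0: frame=0x2F idx=22 entry=0x36007 [P=1 RW=1 US=1 PS=0]
  L1: frame=0x36 idx=21 entry=0x38007 [P=1 RW=1 US=1 PS=0]
  ✓ 0x388F7  — 2 lookups
#2 VA=0x1A08CD2 (r,user):
  L0: frame=0x2F idx=13 entry=0x3B007 [P=1 RW=1 US=1 PS=0]
  L1: frame=0x3B idx=8 entry=0x3E003 [P=1 RW=1 US=0 PS=0]
  ⇒ fault: PROTECTION_VIOLATION  — 2 lookups
#3 VA=0x3C1EB78 (r,kernel):
  L0: frame=0x2F idx=30 entry=0x41007 [P=1 RW=1 US=1 PS=0]
  L1: frame=0x41 idx=30 entry=0x43007 [P=1 RW=1 US=1 PS=0]
  ✓ 0x43B78  — 2 lookups

Entries read for #2: 2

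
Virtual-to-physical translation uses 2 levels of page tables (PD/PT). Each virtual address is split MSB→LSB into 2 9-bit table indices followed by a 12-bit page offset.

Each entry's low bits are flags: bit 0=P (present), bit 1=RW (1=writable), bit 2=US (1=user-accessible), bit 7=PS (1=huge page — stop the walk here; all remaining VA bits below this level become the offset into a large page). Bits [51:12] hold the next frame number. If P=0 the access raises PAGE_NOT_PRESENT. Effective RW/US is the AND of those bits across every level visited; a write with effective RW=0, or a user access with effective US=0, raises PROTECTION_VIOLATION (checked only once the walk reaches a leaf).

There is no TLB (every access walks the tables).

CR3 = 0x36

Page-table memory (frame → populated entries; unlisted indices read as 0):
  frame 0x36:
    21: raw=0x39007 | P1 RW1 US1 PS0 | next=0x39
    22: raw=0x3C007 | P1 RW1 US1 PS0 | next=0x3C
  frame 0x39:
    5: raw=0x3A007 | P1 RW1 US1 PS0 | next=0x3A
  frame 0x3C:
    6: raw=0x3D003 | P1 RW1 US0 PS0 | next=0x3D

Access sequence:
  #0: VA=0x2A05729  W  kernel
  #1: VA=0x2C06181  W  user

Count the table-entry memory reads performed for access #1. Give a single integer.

Per-access translation:
#0 VA=0x2A05729 (w,kernel):
  L0 @0x36[21] → 0x39007  P=1,RW=1,US=1,PS=0
  L1 @0x39[5] → 0x3A007  P=1,RW=1,US=1,PS=0
  ✓ 0x3A729  — 2 lookups
#1 VA=0x2C06181 (w,user):
  L0 @0x36[22] → 0x3C007  P=1,RW=1,US=1,PS=0
  L1 @0x3C[6] → 0x3D003  P=1,RW=1,US=0,PS=0
  → PROTECTION_VIOLATION  (2 entries read)

Entries read for #1: 2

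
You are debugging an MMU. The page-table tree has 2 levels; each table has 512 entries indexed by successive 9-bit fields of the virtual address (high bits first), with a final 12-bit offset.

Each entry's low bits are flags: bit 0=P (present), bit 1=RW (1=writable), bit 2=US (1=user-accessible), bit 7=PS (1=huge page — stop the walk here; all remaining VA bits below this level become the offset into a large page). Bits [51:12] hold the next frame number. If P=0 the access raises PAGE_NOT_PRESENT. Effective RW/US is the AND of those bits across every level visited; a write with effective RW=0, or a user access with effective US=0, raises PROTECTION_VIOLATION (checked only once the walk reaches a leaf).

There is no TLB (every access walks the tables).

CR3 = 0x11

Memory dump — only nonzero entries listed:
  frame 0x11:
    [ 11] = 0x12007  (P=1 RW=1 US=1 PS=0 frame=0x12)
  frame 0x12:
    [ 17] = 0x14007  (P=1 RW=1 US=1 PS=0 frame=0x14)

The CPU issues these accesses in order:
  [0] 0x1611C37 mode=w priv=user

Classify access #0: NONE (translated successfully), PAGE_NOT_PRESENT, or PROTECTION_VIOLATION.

Trace:
#0 VA=0x1611C37 (w,user):
  [0] read 0x11 idx=11: raw=0x12007 flags P=1 W=1 U=1 S=0
  [1] read 0x12 idx=17: raw=0x14007 flags P=1 W=1 U=1 S=0
  → PA=0x14C37  (2 entries read)

Access #0 fault: NONE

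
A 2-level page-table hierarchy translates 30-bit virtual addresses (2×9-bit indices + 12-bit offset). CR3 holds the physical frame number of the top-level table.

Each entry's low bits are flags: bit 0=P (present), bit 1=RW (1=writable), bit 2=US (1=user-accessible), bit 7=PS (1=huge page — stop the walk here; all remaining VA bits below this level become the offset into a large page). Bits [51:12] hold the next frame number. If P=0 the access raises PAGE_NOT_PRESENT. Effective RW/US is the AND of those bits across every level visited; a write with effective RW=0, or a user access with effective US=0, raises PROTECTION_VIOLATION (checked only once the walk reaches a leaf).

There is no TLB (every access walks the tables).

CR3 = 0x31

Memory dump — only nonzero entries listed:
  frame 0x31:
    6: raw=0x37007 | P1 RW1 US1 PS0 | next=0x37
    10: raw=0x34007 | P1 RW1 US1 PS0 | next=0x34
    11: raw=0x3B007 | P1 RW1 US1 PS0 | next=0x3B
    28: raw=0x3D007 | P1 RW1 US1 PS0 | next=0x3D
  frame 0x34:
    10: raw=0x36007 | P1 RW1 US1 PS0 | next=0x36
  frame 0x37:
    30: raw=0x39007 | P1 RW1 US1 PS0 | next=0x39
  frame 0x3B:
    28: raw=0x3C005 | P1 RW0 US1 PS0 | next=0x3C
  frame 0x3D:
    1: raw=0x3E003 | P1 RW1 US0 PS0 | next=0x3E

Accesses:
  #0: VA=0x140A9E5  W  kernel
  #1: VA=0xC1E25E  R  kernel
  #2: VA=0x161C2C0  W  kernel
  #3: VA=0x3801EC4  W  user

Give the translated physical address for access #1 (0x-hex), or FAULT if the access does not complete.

Trace:
#0 VA=0x140A9E5 (w,kernel):
  L0: frame=0x31 idx=10 entry=0x34007 [P=1 RW=1 US=1 PS=0]
  L1: frame=0x34 idx=10 entry=0x36007 [P=1 RW=1 US=1 PS=0]
  ⇒ phys 0x369E5  [2 reads]
#1 VA=0xC1E25E (r,kernel):
  L0: frame=0x31 idx=6 entry=0x37007 [P=1 RW=1 US=1 PS=0]
  L1: frame=0x37 idx=30 entry=0x39007 [P=1 RW=1 US=1 PS=0]
  ⇒ phys 0x3925E  [2 reads]
#2 VA=0x161C2C0 (w,kernel):
  L0: frame=0x31 idx=11 entry=0x3B007 [P=1 RW=1 US=1 PS=0]
  L1: frame=0x3B idx=28 entry=0x3C005 [P=1 RW=0 US=1 PS=0]
  ✗ PROTECTION_VIOLATION  [2 reads]
#3 VA=0x3801EC4 (w,user):
  L0: frame=0x31 idx=28 entry=0x3D007 [P=1 RW=1 US=1 PS=0]
  L1: frame=0x3D idx=1 entry=0x3E003 [P=1 RW=1 US=0 PS=0]
  ✗ PROTECTION_VIOLATION  [2 reads]

Access #1 PA: 0x3925E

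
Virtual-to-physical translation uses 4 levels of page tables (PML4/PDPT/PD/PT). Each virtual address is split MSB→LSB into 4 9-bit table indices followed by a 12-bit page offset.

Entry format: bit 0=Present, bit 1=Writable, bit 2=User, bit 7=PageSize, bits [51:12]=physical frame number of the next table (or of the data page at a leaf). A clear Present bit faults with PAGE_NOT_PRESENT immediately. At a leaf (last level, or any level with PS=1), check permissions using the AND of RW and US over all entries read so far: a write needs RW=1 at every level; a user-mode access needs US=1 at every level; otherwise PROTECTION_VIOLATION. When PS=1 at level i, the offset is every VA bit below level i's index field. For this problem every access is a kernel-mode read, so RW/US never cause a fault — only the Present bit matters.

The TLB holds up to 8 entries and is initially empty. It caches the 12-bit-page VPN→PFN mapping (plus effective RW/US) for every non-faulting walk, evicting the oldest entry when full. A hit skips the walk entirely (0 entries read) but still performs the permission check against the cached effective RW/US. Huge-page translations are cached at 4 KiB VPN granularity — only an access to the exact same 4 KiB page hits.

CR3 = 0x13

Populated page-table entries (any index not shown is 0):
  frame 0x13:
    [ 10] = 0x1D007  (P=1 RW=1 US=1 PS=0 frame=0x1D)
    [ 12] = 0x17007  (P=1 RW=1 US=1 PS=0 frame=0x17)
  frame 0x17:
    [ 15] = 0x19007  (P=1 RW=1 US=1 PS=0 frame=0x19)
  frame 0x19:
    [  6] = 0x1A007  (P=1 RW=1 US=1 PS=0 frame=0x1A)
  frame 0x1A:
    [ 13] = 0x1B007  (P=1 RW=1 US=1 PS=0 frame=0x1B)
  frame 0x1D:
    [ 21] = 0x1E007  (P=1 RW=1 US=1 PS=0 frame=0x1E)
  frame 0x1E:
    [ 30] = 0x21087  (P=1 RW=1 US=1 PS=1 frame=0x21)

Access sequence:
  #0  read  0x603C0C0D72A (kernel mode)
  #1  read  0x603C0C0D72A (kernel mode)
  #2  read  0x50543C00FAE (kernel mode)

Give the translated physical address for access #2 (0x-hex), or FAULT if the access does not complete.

Walk each access:
#0 VA=0x603C0C0D72A (r,kernel):
  [0] read 0x13 idx=12: raw=0x17007 flags P=1 W=1 U=1 S=0
  [1] read 0x17 idx=15: raw=0x19007 flags P=1 W=1 U=1 S=0
  [2] read 0x19 idx=6: raw=0x1A007 flags P=1 W=1 U=1 S=0
  [3] read 0x1A idx=13: raw=0x1B007 flags P=1 W=1 U=1 S=0
  ✓ 0x1B72A  — 4 lookups
#1 VA=0x603C0C0D72A (r,kernel):
  TLB hit vpn=0x603C0C0D → PA=0x1B72A
#2 VA=0x50543C00FAE (r,kernel):
  [0] read 0x13 idx=10: raw=0x1D007 flags P=1 W=1 U=1 S=0
  [1] read 0x1D idx=21: raw=0x1E007 flags P=1 W=1 U=1 S=0
  [2] read 0x1E idx=30: raw=0x21087 flags P=1 W=1 U=1 S=1
  ✓ 0x21FAE (huge @L2)  — 3 lookups

Access #2 PA: 0x21FAE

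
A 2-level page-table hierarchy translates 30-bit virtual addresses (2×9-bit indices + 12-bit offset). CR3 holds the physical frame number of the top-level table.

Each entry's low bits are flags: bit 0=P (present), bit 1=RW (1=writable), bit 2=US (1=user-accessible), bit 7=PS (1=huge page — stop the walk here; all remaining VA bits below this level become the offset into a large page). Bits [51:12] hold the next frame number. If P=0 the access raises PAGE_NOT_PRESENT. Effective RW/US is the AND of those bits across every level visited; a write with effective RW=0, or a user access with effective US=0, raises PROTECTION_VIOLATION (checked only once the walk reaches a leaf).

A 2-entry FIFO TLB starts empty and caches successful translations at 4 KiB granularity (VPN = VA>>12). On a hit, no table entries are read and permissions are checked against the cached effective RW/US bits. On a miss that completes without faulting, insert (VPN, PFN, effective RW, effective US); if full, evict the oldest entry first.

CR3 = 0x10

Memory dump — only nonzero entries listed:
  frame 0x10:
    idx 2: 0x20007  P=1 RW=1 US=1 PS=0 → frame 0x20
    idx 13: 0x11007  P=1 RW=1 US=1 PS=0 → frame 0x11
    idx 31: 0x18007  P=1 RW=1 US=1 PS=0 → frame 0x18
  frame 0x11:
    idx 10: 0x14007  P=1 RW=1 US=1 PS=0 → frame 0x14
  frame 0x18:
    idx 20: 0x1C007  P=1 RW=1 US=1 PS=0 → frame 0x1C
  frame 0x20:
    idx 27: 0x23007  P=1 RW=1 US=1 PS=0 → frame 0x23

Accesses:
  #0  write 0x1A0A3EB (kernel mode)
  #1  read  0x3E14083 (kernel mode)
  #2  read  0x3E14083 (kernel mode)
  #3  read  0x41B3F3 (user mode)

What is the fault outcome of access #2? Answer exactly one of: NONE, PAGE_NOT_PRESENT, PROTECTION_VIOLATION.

Walk each access:
#0 VA=0x1A0A3EB (w,kernel):
  [0] read 0x10 idx=13: raw=0x11007 flags P=1 W=1 U=1 S=0
  [1] read 0x11 idx=10: raw=0x14007 flags P=1 W=1 U=1 S=0
  → PA=0x143EB  (2 entries read)
#1 VA=0x3E14083 (r,kernel):
  [0] read 0x10 idx=31: raw=0x18007 flags P=1 W=1 U=1 S=0
  [1] read 0x18 idx=20: raw=0x1C007 flags P=1 W=1 U=1 S=0
  → PA=0x1C083  (2 entries read)
#2 VA=0x3E14083 (r,kernel):
  TLB hit vpn=0x3E14 → PA=0x1C083
#3 VA=0x41B3F3 (r,user):
  [0] read 0x10 idx=2: raw=0x20007 flags P=1 W=1 U=1 S=0
  [1] read 0x20 idx=27: raw=0x23007 flags P=1 W=1 U=1 S=0
  → PA=0x233F3  (2 entries read)

Access #2 fault: NONE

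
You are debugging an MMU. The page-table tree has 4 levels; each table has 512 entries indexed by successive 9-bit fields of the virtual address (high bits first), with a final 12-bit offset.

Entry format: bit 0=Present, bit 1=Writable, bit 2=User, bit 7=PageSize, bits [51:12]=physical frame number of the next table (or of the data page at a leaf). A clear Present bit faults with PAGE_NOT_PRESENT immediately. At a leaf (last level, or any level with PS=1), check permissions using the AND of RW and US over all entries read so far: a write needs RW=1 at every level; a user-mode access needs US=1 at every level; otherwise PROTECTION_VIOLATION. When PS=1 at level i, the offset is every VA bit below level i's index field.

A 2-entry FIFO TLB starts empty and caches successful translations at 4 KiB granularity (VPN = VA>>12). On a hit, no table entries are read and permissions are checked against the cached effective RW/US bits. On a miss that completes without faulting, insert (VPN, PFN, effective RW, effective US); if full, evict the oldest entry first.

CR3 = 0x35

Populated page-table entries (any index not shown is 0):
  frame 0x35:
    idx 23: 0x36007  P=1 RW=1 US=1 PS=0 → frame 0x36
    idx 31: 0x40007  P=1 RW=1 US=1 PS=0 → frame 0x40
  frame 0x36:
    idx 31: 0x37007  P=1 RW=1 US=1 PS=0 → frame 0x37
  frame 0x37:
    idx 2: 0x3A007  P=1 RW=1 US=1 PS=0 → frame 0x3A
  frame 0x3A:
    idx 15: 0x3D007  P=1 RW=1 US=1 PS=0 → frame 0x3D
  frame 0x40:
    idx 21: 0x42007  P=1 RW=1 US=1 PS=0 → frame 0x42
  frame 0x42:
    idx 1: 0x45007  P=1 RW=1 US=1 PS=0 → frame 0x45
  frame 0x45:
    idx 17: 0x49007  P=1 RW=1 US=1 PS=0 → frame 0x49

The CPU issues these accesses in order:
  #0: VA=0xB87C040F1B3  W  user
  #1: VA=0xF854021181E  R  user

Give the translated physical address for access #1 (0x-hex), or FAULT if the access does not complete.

Per-access translation:
#0 VA=0xB87C040F1B3 (w,user):
  [0] read 0x35 idx=23: raw=0x36007 flags P=1 W=1 U=1 S=0
  [1] read 0x36 idx=31: raw=0x37007 flags P=1 W=1 U=1 S=0
  [2] read 0x37 idx=2: raw=0x3A007 flags P=1 W=1 U=1 S=0
  [3] read 0x3A idx=15: raw=0x3D007 flags P=1 W=1 U=1 S=0
  ⇒ phys 0x3D1B3  [4 reads]
#1 VA=0xF854021181E (r,user):
  [0] read 0x35 idx=31: raw=0x40007 flags P=1 W=1 U=1 S=0
  [1] read 0x40 idx=21: raw=0x42007 flags P=1 W=1 U=1 S=0
  [2] read 0x42 idx=1: raw=0x45007 flags P=1 W=1 U=1 S=0
  [3] read 0x45 idx=17: raw=0x49007 flags P=1 W=1 U=1 S=0
  ⇒ phys 0x4981E  [4 reads]

Access #1 PA: 0x4981E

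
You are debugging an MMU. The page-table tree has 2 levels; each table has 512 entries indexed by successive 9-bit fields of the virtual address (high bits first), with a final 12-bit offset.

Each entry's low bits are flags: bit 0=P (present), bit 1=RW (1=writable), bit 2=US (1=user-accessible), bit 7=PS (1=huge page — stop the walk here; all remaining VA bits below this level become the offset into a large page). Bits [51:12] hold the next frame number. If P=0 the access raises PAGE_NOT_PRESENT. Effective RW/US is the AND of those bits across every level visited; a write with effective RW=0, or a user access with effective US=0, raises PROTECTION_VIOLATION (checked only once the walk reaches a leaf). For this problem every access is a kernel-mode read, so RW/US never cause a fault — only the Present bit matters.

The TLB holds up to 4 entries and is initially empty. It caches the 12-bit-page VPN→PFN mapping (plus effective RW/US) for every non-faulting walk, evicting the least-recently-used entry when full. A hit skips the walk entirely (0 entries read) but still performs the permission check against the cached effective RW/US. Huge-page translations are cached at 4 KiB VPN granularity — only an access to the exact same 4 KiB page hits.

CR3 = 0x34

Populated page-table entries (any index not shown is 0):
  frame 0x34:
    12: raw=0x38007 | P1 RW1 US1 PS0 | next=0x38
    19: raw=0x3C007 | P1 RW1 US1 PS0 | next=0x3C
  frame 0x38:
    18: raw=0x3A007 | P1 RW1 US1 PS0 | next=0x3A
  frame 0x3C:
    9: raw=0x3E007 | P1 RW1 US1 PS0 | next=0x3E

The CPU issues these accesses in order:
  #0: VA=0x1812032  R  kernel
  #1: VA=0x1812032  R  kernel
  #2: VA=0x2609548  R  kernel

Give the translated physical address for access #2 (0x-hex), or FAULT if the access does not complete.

Walk each access:
#0 VA=0x1812032 (r,kernel):
  [0] read 0x34 idx=12: raw=0x38007 flags P=1 W=1 U=1 S=0
  [1] read 0x38 idx=18: raw=0x3A007 flags P=1 W=1 U=1 S=0
  → PA=0x3A032  (2 entries read)
#1 VA=0x1812032 (r,kernel):
  TLB hit vpn=0x1812 → PA=0x3A032
#2 VA=0x2609548 (r,kernel):
  [0] read 0x34 idx=19: raw=0x3C007 flags P=1 W=1 U=1 S=0
  [1] read 0x3C idx=9: raw=0x3E007 flags P=1 W=1 U=1 S=0
  → PA=0x3E548  (2 entries read)

Access #2 PA: 0x3E548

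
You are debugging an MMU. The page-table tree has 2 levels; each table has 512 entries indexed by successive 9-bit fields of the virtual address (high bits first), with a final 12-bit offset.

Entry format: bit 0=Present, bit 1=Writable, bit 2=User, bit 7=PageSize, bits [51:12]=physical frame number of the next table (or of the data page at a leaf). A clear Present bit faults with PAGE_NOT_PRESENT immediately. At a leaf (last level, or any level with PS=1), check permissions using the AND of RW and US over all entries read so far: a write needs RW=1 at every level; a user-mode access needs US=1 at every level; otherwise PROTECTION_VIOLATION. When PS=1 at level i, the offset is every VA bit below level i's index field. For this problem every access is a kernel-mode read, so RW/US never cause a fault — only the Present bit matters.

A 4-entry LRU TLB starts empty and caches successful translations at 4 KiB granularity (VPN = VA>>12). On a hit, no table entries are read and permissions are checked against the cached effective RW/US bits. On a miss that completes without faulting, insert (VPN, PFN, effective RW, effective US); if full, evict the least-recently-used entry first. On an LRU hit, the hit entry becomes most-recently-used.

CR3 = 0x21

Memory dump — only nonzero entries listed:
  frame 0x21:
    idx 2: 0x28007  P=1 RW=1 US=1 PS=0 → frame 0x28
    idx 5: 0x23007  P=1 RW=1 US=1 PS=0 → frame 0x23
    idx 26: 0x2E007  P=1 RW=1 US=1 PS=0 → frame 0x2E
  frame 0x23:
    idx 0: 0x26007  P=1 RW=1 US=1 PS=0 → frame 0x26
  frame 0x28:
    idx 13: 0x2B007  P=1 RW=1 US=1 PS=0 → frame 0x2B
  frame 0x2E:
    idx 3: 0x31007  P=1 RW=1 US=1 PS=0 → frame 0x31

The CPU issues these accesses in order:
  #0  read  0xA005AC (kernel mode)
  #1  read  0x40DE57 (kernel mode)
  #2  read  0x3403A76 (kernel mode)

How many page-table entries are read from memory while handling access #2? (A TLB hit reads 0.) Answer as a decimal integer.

Walk each access:
#0 VA=0xA005AC (r,kernel):
  [0] read 0x21 idx=5: raw=0x23007 flags P=1 W=1 U=1 S=0
  [1] read 0x23 idx=0: raw=0x26007 flags P=1 W=1 U=1 S=0
  → PA=0x265AC  (2 entries read)
#1 VA=0x40DE57 (r,kernel):
  [0] read 0x21 idx=2: raw=0x28007 flags P=1 W=1 U=1 S=0
  [1] read 0x28 idx=13: raw=0x2B007 flags P=1 W=1 U=1 S=0
  → PA=0x2BE57  (2 entries read)
#2 VA=0x3403A76 (r,kernel):
  [0] read 0x21 idx=26: raw=0x2E007 flags P=1 W=1 U=1 S=0
  [1] read 0x2E idx=3: raw=0x31007 flags P=1 W=1 U=1 S=0
  → PA=0x31A76  (2 entries read)

Entries read for #2: 2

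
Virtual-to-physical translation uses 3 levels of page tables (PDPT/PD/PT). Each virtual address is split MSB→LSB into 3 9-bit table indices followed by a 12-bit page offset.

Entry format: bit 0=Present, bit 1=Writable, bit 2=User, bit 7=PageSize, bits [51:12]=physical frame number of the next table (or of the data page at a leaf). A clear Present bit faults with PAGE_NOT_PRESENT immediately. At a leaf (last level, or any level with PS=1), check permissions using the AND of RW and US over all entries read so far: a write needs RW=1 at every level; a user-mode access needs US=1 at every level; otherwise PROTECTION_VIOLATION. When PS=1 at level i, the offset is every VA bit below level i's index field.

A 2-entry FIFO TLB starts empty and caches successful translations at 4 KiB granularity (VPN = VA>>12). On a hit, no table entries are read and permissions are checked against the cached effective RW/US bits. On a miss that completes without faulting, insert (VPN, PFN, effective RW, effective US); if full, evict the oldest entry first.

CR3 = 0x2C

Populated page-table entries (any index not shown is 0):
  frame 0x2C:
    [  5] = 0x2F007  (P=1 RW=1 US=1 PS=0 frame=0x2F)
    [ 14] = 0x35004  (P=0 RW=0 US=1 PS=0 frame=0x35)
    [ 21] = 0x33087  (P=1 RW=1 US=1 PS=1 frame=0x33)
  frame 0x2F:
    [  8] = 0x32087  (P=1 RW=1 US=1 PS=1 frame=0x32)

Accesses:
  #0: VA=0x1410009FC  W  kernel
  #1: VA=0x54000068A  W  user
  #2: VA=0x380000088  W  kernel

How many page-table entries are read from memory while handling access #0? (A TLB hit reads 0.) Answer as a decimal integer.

Trace:
#0 VA=0x1410009FC (w,kernel):
  lvl0: tbl 0x2C, slot 5 ⇒ 0x2F007 (P1/RW1/US1/PS0)
  lvl1: tbl 0x2F, slot 8 ⇒ 0x32087 (P1/RW1/US1/PS1)
  ✓ 0x329FC (huge @L1)  — 2 lookups
#1 VA=0x54000068A (w,user):
  lvl0: tbl 0x2C, slot 21 ⇒ 0x33087 (P1/RW1/US1/PS1)
  ✓ 0x3368A (huge @L0)  — 1 lookups
#2 VA=0x380000088 (w,kernel):
  lvl0: tbl 0x2C, slot 14 ⇒ 0x35004 (P0/RW0/US1/PS0)
  ⇒ fault: PAGE_NOT_PRESENT  — 1 lookups

Entries read for #0: 2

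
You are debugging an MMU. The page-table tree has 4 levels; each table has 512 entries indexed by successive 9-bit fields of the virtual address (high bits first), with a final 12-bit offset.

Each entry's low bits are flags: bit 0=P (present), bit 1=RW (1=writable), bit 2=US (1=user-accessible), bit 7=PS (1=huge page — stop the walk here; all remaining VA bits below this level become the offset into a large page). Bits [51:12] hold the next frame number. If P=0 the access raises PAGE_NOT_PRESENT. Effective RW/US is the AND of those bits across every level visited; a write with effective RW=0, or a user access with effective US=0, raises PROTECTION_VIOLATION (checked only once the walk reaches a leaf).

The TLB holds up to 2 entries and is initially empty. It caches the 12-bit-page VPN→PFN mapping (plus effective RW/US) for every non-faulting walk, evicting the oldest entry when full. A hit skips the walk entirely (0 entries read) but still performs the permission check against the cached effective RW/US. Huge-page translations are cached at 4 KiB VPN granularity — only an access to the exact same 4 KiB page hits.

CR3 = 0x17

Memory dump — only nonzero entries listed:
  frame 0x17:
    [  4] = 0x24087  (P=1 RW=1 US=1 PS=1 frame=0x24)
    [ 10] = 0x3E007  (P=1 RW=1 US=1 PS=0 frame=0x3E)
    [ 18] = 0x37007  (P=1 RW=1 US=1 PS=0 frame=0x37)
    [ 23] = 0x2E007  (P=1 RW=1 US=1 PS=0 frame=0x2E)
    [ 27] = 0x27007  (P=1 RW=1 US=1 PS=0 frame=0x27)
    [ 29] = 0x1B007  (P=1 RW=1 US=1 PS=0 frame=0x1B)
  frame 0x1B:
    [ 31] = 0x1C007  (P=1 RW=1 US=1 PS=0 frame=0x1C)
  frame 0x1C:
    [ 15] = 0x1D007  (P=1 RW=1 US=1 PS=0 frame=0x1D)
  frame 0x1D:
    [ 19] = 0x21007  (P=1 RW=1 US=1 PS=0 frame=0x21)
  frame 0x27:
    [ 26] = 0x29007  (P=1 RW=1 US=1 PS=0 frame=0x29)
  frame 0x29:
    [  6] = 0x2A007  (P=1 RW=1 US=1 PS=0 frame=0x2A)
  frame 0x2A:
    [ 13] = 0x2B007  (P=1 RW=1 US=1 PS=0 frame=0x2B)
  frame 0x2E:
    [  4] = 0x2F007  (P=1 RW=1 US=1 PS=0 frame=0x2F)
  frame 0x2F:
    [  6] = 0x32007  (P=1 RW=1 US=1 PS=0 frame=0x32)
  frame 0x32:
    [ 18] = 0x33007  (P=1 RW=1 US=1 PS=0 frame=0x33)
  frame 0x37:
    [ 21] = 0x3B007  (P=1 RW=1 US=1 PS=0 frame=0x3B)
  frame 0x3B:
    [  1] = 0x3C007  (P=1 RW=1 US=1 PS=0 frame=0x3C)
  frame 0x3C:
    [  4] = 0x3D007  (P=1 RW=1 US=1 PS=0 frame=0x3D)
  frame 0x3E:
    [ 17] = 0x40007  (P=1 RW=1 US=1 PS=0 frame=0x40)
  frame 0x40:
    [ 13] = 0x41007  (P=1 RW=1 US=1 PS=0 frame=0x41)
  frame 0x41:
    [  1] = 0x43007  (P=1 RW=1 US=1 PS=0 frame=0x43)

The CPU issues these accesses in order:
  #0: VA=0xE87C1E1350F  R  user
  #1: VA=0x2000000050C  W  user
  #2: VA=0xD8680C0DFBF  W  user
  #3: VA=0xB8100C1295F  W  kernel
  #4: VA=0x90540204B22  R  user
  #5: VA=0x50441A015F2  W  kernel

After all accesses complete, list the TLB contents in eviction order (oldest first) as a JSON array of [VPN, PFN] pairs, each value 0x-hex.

Per-access translation:
#0 VA=0xE87C1E1350F (r,user):
  L0 @0x17[29] → 0x1B007  P=1,RW=1,US=1,PS=0
  L1 @0x1B[31] → 0x1C007  P=1,RW=1,US=1,PS=0
  L2 @0x1C[15] → 0x1D007  P=1,RW=1,US=1,PS=0
  L3 @0x1D[19] → 0x21007  P=1,RW=1,US=1,PS=0
  ⇒ phys 0x2150F  [4 reads]
#1 VA=0x2000000050C (w,user):
  L0 @0x17[4] → 0x24087  P=1,RW=1,US=1,PS=1
  ⇒ phys 0x2450C (huge @L0)  [1 reads]
#2 VA=0xD8680C0DFBF (w,user):
  L0 @0x17[27] → 0x27007  P=1,RW=1,US=1,PS=0
  L1 @0x27[26] → 0x29007  P=1,RW=1,US=1,PS=0
  L2 @0x29[6] → 0x2A007  P=1,RW=1,US=1,PS=0
  L3 @0x2A[13] → 0x2B007  P=1,RW=1,US=1,PS=0
  ⇒ phys 0x2BFBF  [4 reads]
#3 VA=0xB8100C1295F (w,kernel):
  L0 @0x17[23] → 0x2E007  P=1,RW=1,US=1,PS=0
  L1 @0x2E[4] → 0x2F007  P=1,RW=1,US=1,PS=0
  L2 @0x2F[6] → 0x32007  P=1,RW=1,US=1,PS=0
  L3 @0x32[18] → 0x33007  P=1,RW=1,US=1,PS=0
  ⇒ phys 0x3395F  [4 reads]
#4 VA=0x90540204B22 (r,user):
  L0 @0x17[18] → 0x37007  P=1,RW=1,US=1,PS=0
  L1 @0x37[21] → 0x3B007  P=1,RW=1,US=1,PS=0
  L2 @0x3B[1] → 0x3C007  P=1,RW=1,US=1,PS=0
  L3 @0x3C[4] → 0x3D007  P=1,RW=1,US=1,PS=0
  ⇒ phys 0x3DB22  [4 reads]
#5 VA=0x50441A015F2 (w,kernel):
  L0 @0x17[10] → 0x3E007  P=1,RW=1,US=1,PS=0
  L1 @0x3E[17] → 0x40007  P=1,RW=1,US=1,PS=0
  L2 @0x40[13] → 0x41007  P=1,RW=1,US=1,PS=0
  L3 @0x41[1] → 0x43007  P=1,RW=1,US=1,PS=0
  ⇒ phys 0x435F2  [4 reads]

TLB: [["0x90540204", "0x3D"], ["0x50441A01", "0x43"]]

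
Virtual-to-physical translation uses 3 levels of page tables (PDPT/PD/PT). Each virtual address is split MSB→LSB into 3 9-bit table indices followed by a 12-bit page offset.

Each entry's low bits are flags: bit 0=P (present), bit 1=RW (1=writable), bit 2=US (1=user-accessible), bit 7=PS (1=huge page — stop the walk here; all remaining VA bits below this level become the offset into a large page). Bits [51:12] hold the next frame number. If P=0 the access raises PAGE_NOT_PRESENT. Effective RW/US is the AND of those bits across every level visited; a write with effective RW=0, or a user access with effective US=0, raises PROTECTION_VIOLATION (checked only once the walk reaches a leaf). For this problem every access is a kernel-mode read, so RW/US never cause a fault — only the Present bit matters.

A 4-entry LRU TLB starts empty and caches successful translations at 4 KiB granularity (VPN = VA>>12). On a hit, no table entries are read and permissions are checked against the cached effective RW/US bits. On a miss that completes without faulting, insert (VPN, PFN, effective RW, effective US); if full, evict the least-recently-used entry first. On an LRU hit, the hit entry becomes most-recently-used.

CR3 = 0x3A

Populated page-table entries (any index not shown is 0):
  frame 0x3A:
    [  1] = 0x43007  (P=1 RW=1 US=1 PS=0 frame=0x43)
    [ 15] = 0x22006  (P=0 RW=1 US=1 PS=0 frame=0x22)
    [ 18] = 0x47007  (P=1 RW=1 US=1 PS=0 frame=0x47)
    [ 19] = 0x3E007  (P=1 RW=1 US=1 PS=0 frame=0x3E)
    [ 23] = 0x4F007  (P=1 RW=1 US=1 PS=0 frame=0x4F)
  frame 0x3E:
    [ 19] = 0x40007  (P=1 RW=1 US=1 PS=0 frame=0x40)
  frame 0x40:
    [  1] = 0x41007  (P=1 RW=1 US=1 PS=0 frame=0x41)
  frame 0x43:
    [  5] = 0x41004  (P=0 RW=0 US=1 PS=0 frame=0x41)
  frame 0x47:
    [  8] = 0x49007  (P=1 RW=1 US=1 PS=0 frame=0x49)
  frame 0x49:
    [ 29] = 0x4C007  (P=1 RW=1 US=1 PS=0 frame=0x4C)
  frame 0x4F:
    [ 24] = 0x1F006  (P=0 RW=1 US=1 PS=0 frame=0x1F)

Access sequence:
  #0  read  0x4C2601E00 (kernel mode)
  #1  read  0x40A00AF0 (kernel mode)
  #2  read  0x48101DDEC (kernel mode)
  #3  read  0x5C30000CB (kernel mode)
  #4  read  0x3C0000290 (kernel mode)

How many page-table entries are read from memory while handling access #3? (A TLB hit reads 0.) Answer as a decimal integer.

Walk each access:
#0 VA=0x4C2601E00 (r,kernel):
  lvl0: tbl 0x3A, slot 19 ⇒ 0x3E007 (P1/RW1/US1/PS0)
  lvl1: tbl 0x3E, slot 19 ⇒ 0x40007 (P1/RW1/US1/PS0)
  lvl2: tbl 0x40, slot 1 ⇒ 0x41007 (P1/RW1/US1/PS0)
  → PA=0x41E00  (3 entries read)
#1 VA=0x40A00AF0 (r,kernel):
  lvl0: tbl 0x3A, slot 1 ⇒ 0x43007 (P1/RW1/US1/PS0)
  lvl1: tbl 0x43, slot 5 ⇒ 0x41004 (P0/RW0/US1/PS0)
  → PAGE_NOT_PRESENT  (2 entries read)
#2 VA=0x48101DDEC (r,kernel):
  lvl0: tbl 0x3A, slot 18 ⇒ 0x47007 (P1/RW1/US1/PS0)
  lvl1: tbl 0x47, slot 8 ⇒ 0x49007 (P1/RW1/US1/PS0)
  lvl2: tbl 0x49, slot 29 ⇒ 0x4C007 (P1/RW1/US1/PS0)
  → PA=0x4CDEC  (3 entries read)
#3 VA=0x5C30000CB (r,kernel):
  lvl0: tbl 0x3A, slot 23 ⇒ 0x4F007 (P1/RW1/US1/PS0)
  lvl1: tbl 0x4F, slot 24 ⇒ 0x1F006 (P0/RW1/US1/PS0)
  → PAGE_NOT_PRESENT  (2 entries read)
#4 VA=0x3C0000290 (r,kernel):
  lvl0: tbl 0x3A, slot 15 ⇒ 0x22006 (P0/RW1/US1/PS0)
  → PAGE_NOT_PRESENT  (1 entries read)

Entries read for #3: 2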